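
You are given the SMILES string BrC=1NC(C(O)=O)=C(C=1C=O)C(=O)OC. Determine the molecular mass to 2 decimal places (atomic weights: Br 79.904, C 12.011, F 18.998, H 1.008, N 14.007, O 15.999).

276.04 g/mol

First, the molecular formula is C8H6BrNO5 (counting implicit H from valence).
  Br: 1 × 79.904 = 79.904
  C: 8 × 12.011 = 96.088
  H: 6 × 1.008 = 6.048
  N: 1 × 14.007 = 14.007
  O: 5 × 15.999 = 79.995
Sum: 1×79.904 + 8×12.011 + 6×1.008 + 1×14.007 + 5×15.999 = 276.042 → 276.04 g/mol.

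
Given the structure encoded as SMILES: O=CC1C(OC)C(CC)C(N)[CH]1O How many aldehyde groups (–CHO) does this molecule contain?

The aldehyde motif appears at heavy-atom position 2 in the SMILES.
Other groups present: 1 ether, 1 hydroxyl, 1 primary amine.
Aldehyde count: 1.

1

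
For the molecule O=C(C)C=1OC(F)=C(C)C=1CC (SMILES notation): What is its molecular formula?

Walk through each heavy atom and fill implicit hydrogens from standard valence (C 4, N 3, O 2, S 2, halogen 1):
  atom 1: O, bond orders sum to 2 (valence 2) → 0 H
  atom 2: C, bond orders sum to 4 (valence 4) → 0 H
  atom 3: C, bond orders sum to 1 (valence 4) → 3 H
  atom 4: C, bond orders sum to 4 (valence 4) → 0 H
  atom 5: O, bond orders sum to 2 (valence 2) → 0 H
  atom 6: C, bond orders sum to 4 (valence 4) → 0 H
  atom 7: F (halogen, monovalent) → 0 H
  atom 8: C, bond orders sum to 4 (valence 4) → 0 H
  atom 9: C, bond orders sum to 1 (valence 4) → 3 H
  atom 10: C, bond orders sum to 4 (valence 4) → 0 H
  atom 11: C, bond orders sum to 2 (valence 4) → 2 H
  atom 12: C, bond orders sum to 1 (valence 4) → 3 H
Totals → C:9, H:11, F:1, O:2.
In Hill order: C9H11FO2.

C9H11FO2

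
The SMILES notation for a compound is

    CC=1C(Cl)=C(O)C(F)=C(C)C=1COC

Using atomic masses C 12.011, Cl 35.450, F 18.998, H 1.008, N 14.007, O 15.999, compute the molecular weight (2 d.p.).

218.65 g/mol

First, the molecular formula is C10H12ClFO2 (counting implicit H from valence).
  C: 10 × 12.011 = 120.110
  Cl: 1 × 35.450 = 35.450
  F: 1 × 18.998 = 18.998
  H: 12 × 1.008 = 12.096
  O: 2 × 15.999 = 31.998
Sum: 10×12.011 + 1×35.450 + 1×18.998 + 12×1.008 + 2×15.999 = 218.652 → 218.65 g/mol.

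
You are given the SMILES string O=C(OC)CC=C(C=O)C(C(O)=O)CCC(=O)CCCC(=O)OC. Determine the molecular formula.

Walk through each heavy atom and fill implicit hydrogens from standard valence (C 4, N 3, O 2, S 2, halogen 1):
  atom 1: O, bond orders sum to 2 (valence 2) → 0 H
  atom 2: C, bond orders sum to 4 (valence 4) → 0 H
  atom 3: O, bond orders sum to 2 (valence 2) → 0 H
  atom 4: C, bond orders sum to 1 (valence 4) → 3 H
  atom 5: C, bond orders sum to 2 (valence 4) → 2 H
  atom 6: C, bond orders sum to 3 (valence 4) → 1 H
  atom 7: C, bond orders sum to 4 (valence 4) → 0 H
  atom 8: C, bond orders sum to 3 (valence 4) → 1 H
  atom 9: O, bond orders sum to 2 (valence 2) → 0 H
  atom 10: C, bond orders sum to 3 (valence 4) → 1 H
  atom 11: C, bond orders sum to 4 (valence 4) → 0 H
  atom 12: O, bond orders sum to 1 (valence 2) → 1 H
  atom 13: O, bond orders sum to 2 (valence 2) → 0 H
  atom 14: C, bond orders sum to 2 (valence 4) → 2 H
  atom 15: C, bond orders sum to 2 (valence 4) → 2 H
  atom 16: C, bond orders sum to 4 (valence 4) → 0 H
  atom 17: O, bond orders sum to 2 (valence 2) → 0 H
  atom 18: C, bond orders sum to 2 (valence 4) → 2 H
  atom 19: C, bond orders sum to 2 (valence 4) → 2 H
  atom 20: C, bond orders sum to 2 (valence 4) → 2 H
  atom 21: C, bond orders sum to 4 (valence 4) → 0 H
  atom 22: O, bond orders sum to 2 (valence 2) → 0 H
  atom 23: O, bond orders sum to 2 (valence 2) → 0 H
  atom 24: C, bond orders sum to 1 (valence 4) → 3 H
Totals → C:16, H:22, O:8.

C16H22O8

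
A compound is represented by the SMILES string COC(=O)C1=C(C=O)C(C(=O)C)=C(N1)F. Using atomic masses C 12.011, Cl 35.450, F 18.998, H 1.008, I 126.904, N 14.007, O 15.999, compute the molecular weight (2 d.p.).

213.16 g/mol

First, the molecular formula is C9H8FNO4 (counting implicit H from valence).
  C: 9 × 12.011 = 108.099
  F: 1 × 18.998 = 18.998
  H: 8 × 1.008 = 8.064
  N: 1 × 14.007 = 14.007
  O: 4 × 15.999 = 63.996
Sum: 9×12.011 + 1×18.998 + 8×1.008 + 1×14.007 + 4×15.999 = 213.164 → 213.16 g/mol.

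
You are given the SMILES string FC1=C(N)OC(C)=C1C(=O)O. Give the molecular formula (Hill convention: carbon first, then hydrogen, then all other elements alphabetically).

Walk through each heavy atom and fill implicit hydrogens from standard valence (C 4, N 3, O 2, S 2, halogen 1):
  atom 1: F (halogen, monovalent) → 0 H
  atom 2: C, bond orders sum to 4 (valence 4) → 0 H
  atom 3: C, bond orders sum to 4 (valence 4) → 0 H
  atom 4: N, bond orders sum to 1 (valence 3) → 2 H
  atom 5: O, bond orders sum to 2 (valence 2) → 0 H
  atom 6: C, bond orders sum to 4 (valence 4) → 0 H
  atom 7: C, bond orders sum to 1 (valence 4) → 3 H
  atom 8: C, bond orders sum to 4 (valence 4) → 0 H
  atom 9: C, bond orders sum to 4 (valence 4) → 0 H
  atom 10: O, bond orders sum to 2 (valence 2) → 0 H
  atom 11: O, bond orders sum to 1 (valence 2) → 1 H
Totals → C:6, H:6, F:1, N:1, O:3.
In Hill order: C6H6FNO3.

C6H6FNO3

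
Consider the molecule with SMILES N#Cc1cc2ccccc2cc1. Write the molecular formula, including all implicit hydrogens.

Walk through each heavy atom and fill implicit hydrogens from standard valence (C 4, N 3, O 2, S 2, halogen 1); for lowercase aromatic atoms, an aromatic c carries 1 H when it has two neighbours and 0 H with three, and aromatic n carries 0 H:
  atom 1: N, bond orders sum to 3 (valence 3) → 0 H
  atom 2: C, bond orders sum to 4 (valence 4) → 0 H
  atom 3: aromatic c, 3 neighbours → 0 H
  atom 4: aromatic c, 2 neighbours → 1 H
  atom 5: aromatic c, 3 neighbours → 0 H
  atom 6: aromatic c, 2 neighbours → 1 H
  atom 7: aromatic c, 2 neighbours → 1 H
  atom 8: aromatic c, 2 neighbours → 1 H
  atom 9: aromatic c, 2 neighbours → 1 H
  atom 10: aromatic c, 3 neighbours → 0 H
  atom 11: aromatic c, 2 neighbours → 1 H
  atom 12: aromatic c, 2 neighbours → 1 H
Totals → C:11, H:7, N:1.
In Hill order: C11H7N.

C11H7N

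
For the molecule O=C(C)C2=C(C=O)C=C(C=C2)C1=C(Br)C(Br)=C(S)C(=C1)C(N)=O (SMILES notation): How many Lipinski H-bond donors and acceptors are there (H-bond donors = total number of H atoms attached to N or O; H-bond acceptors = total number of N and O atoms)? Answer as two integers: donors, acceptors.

Donors: find every N or O and count the H atoms it carries.
  atom 1 (O): bond orders sum to 2 → 0 H
  atom 7 (O): bond orders sum to 2 → 0 H
  atom 22 (N): bond orders sum to 1 → 2 H
  atom 23 (O): bond orders sum to 2 → 0 H
Lipinski HBD = 2.
Acceptors: N atoms = 1, O atoms = 3 → HBA = 4.

2, 4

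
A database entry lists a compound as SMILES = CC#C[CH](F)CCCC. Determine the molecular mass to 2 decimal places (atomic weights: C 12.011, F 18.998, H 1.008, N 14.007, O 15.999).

128.19 g/mol

First, the molecular formula is C8H13F (counting implicit H from valence).
  C: 8 × 12.011 = 96.088
  F: 1 × 18.998 = 18.998
  H: 13 × 1.008 = 13.104
Sum: 8×12.011 + 1×18.998 + 13×1.008 = 128.190 → 128.19 g/mol.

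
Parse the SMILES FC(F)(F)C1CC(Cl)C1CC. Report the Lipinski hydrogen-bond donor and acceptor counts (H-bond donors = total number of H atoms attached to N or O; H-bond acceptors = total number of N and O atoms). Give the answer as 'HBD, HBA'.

0, 0

Donors: find every N or O and count the H atoms it carries.
  (no N or O atoms present)
Lipinski HBD = 0.
Acceptors: N atoms = 0, O atoms = 0 → HBA = 0.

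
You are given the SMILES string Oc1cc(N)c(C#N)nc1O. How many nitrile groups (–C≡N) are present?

1

The nitrile motif appears at heavy-atom position 7 in the SMILES.
Other groups present: 2 hydroxyl, 1 primary amine.
Nitrile count: 1.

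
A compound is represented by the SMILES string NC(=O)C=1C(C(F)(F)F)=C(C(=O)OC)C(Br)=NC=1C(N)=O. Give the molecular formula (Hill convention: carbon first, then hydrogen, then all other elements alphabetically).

Walk through each heavy atom and fill implicit hydrogens from standard valence (C 4, N 3, O 2, S 2, halogen 1):
  atom 1: N, bond orders sum to 1 (valence 3) → 2 H
  atom 2: C, bond orders sum to 4 (valence 4) → 0 H
  atom 3: O, bond orders sum to 2 (valence 2) → 0 H
  atom 4: C, bond orders sum to 4 (valence 4) → 0 H
  atom 5: C, bond orders sum to 4 (valence 4) → 0 H
  atom 6: C, bond orders sum to 4 (valence 4) → 0 H
  atom 7: F (halogen, monovalent) → 0 H
  atom 8: F (halogen, monovalent) → 0 H
  atom 9: F (halogen, monovalent) → 0 H
  atom 10: C, bond orders sum to 4 (valence 4) → 0 H
  atom 11: C, bond orders sum to 4 (valence 4) → 0 H
  atom 12: O, bond orders sum to 2 (valence 2) → 0 H
  atom 13: O, bond orders sum to 2 (valence 2) → 0 H
  atom 14: C, bond orders sum to 1 (valence 4) → 3 H
  atom 15: C, bond orders sum to 4 (valence 4) → 0 H
  atom 16: Br (halogen, monovalent) → 0 H
  atom 17: N, bond orders sum to 3 (valence 3) → 0 H
  atom 18: C, bond orders sum to 4 (valence 4) → 0 H
  atom 19: C, bond orders sum to 4 (valence 4) → 0 H
  atom 20: N, bond orders sum to 1 (valence 3) → 2 H
  atom 21: O, bond orders sum to 2 (valence 2) → 0 H
Totals → C:10, H:7, Br:1, F:3, N:3, O:4.

C10H7BrF3N3O4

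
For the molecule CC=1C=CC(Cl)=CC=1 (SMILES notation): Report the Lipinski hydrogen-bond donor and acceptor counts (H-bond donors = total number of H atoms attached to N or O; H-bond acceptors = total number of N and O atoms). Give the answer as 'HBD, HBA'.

Donors: find every N or O and count the H atoms it carries.
  (no N or O atoms present)
Lipinski HBD = 0.
Acceptors: N atoms = 0, O atoms = 0 → HBA = 0.

0, 0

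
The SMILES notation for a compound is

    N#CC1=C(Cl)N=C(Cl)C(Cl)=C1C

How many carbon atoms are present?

7

Count every carbon token in the SMILES (each C, including those in ring-closure positions and inside branches).
Carbon count: 7.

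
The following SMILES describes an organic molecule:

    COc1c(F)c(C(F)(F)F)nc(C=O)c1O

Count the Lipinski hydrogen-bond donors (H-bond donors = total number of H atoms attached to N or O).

Donors: find every N or O and count the H atoms it carries.
  atom 2 (O): bond orders sum to 2 → 0 H
  atom 11 (N): bond orders sum to 3 → 0 H
  atom 14 (O): bond orders sum to 2 → 0 H
  atom 16 (O): bond orders sum to 1 → 1 H
Lipinski HBD = 1.

1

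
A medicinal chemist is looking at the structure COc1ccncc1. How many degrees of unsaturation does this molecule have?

4

Molecular formula: C6H7NO.
DoU = (2C + 2 + N − H − X) / 2, where X is the halogen count and O/S are ignored.
    = (2·6 + 2 + 1 − 7 − 0) / 2 = 8 / 2 = 4.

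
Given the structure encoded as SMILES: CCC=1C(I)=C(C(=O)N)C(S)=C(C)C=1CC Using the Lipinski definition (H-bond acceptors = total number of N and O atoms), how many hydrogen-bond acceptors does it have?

N atoms: 1; O atoms: 1.
Lipinski HBA = 1 + 1 = 2.

2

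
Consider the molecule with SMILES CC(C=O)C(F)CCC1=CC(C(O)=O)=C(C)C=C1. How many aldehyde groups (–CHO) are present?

1

The aldehyde motif appears at heavy-atom position 3 in the SMILES.
Other groups present: 1 carboxylic acid.
Aldehyde count: 1.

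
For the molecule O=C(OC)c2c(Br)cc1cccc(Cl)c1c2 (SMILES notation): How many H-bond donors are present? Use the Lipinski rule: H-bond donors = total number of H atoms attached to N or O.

0

Donors: find every N or O and count the H atoms it carries.
  atom 1 (O): bond orders sum to 2 → 0 H
  atom 3 (O): bond orders sum to 2 → 0 H
Lipinski HBD = 0.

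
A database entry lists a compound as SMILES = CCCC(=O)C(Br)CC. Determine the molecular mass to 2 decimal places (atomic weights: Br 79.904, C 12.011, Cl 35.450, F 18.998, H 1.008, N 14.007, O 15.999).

193.08 g/mol

First, the molecular formula is C7H13BrO (counting implicit H from valence).
  Br: 1 × 79.904 = 79.904
  C: 7 × 12.011 = 84.077
  H: 13 × 1.008 = 13.104
  O: 1 × 15.999 = 15.999
Sum: 1×79.904 + 7×12.011 + 13×1.008 + 1×15.999 = 193.084 → 193.08 g/mol.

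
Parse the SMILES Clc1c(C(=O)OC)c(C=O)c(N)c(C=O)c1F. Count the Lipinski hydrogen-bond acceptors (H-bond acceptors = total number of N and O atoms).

5

N atoms: 1; O atoms: 4.
Lipinski HBA = 1 + 4 = 5.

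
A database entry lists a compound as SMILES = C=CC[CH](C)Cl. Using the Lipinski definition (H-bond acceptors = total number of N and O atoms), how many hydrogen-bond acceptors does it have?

0

N atoms: 0; O atoms: 0.
Lipinski HBA = 0 + 0 = 0.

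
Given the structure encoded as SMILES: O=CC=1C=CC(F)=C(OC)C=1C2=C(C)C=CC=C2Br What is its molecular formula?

C15H12BrFO2

Walk through each heavy atom and fill implicit hydrogens from standard valence (C 4, N 3, O 2, S 2, halogen 1):
  atom 1: O, bond orders sum to 2 (valence 2) → 0 H
  atom 2: C, bond orders sum to 3 (valence 4) → 1 H
  atom 3: C, bond orders sum to 4 (valence 4) → 0 H
  atom 4: C, bond orders sum to 3 (valence 4) → 1 H
  atom 5: C, bond orders sum to 3 (valence 4) → 1 H
  atom 6: C, bond orders sum to 4 (valence 4) → 0 H
  atom 7: F (halogen, monovalent) → 0 H
  atom 8: C, bond orders sum to 4 (valence 4) → 0 H
  atom 9: O, bond orders sum to 2 (valence 2) → 0 H
  atom 10: C, bond orders sum to 1 (valence 4) → 3 H
  atom 11: C, bond orders sum to 4 (valence 4) → 0 H
  atom 12: C, bond orders sum to 4 (valence 4) → 0 H
  atom 13: C, bond orders sum to 4 (valence 4) → 0 H
  atom 14: C, bond orders sum to 1 (valence 4) → 3 H
  atom 15: C, bond orders sum to 3 (valence 4) → 1 H
  atom 16: C, bond orders sum to 3 (valence 4) → 1 H
  atom 17: C, bond orders sum to 3 (valence 4) → 1 H
  atom 18: C, bond orders sum to 4 (valence 4) → 0 H
  atom 19: Br (halogen, monovalent) → 0 H
Totals → C:15, H:12, Br:1, F:1, O:2.
In Hill order: C15H12BrFO2.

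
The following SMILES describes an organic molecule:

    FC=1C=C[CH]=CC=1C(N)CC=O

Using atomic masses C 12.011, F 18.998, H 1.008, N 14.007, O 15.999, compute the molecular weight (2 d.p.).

167.18 g/mol

First, the molecular formula is C9H10FNO (counting implicit H from valence).
  C: 9 × 12.011 = 108.099
  F: 1 × 18.998 = 18.998
  H: 10 × 1.008 = 10.080
  N: 1 × 14.007 = 14.007
  O: 1 × 15.999 = 15.999
Sum: 9×12.011 + 1×18.998 + 10×1.008 + 1×14.007 + 1×15.999 = 167.183 → 167.18 g/mol.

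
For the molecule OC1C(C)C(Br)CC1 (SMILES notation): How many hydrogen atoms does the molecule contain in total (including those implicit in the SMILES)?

Walk through each heavy atom and fill implicit hydrogens from standard valence (C 4, N 3, O 2, S 2, halogen 1):
  atom 1: O, bond orders sum to 1 (valence 2) → 1 H
  atom 2: C, bond orders sum to 3 (valence 4) → 1 H
  atom 3: C, bond orders sum to 3 (valence 4) → 1 H
  atom 4: C, bond orders sum to 1 (valence 4) → 3 H
  atom 5: C, bond orders sum to 3 (valence 4) → 1 H
  atom 6: Br (halogen, monovalent) → 0 H
  atom 7: C, bond orders sum to 2 (valence 4) → 2 H
  atom 8: C, bond orders sum to 2 (valence 4) → 2 H
Total hydrogens: 11.

11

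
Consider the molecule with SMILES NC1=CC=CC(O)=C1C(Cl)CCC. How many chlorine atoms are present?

Scan the SMILES for Cl atoms (remember two-letter symbols like Cl and Br are single atoms).
Chlorine count: 1.

1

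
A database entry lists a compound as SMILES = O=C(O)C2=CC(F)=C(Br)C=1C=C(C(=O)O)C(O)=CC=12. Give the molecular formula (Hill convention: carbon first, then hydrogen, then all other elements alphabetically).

Walk through each heavy atom and fill implicit hydrogens from standard valence (C 4, N 3, O 2, S 2, halogen 1):
  atom 1: O, bond orders sum to 2 (valence 2) → 0 H
  atom 2: C, bond orders sum to 4 (valence 4) → 0 H
  atom 3: O, bond orders sum to 1 (valence 2) → 1 H
  atom 4: C, bond orders sum to 4 (valence 4) → 0 H
  atom 5: C, bond orders sum to 3 (valence 4) → 1 H
  atom 6: C, bond orders sum to 4 (valence 4) → 0 H
  atom 7: F (halogen, monovalent) → 0 H
  atom 8: C, bond orders sum to 4 (valence 4) → 0 H
  atom 9: Br (halogen, monovalent) → 0 H
  atom 10: C, bond orders sum to 4 (valence 4) → 0 H
  atom 11: C, bond orders sum to 3 (valence 4) → 1 H
  atom 12: C, bond orders sum to 4 (valence 4) → 0 H
  atom 13: C, bond orders sum to 4 (valence 4) → 0 H
  atom 14: O, bond orders sum to 2 (valence 2) → 0 H
  atom 15: O, bond orders sum to 1 (valence 2) → 1 H
  atom 16: C, bond orders sum to 4 (valence 4) → 0 H
  atom 17: O, bond orders sum to 1 (valence 2) → 1 H
  atom 18: C, bond orders sum to 3 (valence 4) → 1 H
  atom 19: C, bond orders sum to 4 (valence 4) → 0 H
Totals → C:12, H:6, Br:1, F:1, O:5.
In Hill order: C12H6BrFO5.

C12H6BrFO5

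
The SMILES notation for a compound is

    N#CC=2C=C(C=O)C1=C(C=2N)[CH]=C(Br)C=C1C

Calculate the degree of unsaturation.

Molecular formula: C13H9BrN2O.
DoU = (2C + 2 + N − H − X) / 2, where X is the halogen count and O/S are ignored.
    = (2·13 + 2 + 2 − 9 − 1) / 2 = 20 / 2 = 10.

10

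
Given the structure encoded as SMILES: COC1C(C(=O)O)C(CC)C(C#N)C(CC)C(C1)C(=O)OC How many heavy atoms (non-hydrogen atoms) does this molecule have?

Every atom symbol written in the SMILES (organic subset) is one heavy atom; implicit H are not written.
Heavy atoms by element → C:16, N:1, O:5.
Total: 22.

22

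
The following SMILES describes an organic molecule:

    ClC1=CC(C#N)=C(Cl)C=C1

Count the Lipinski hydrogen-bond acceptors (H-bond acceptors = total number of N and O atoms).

N atoms: 1; O atoms: 0.
Lipinski HBA = 1 + 0 = 1.

1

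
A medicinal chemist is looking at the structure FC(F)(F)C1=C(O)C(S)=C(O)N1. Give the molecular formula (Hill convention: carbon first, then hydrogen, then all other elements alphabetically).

C5H4F3NO2S

Walk through each heavy atom and fill implicit hydrogens from standard valence (C 4, N 3, O 2, S 2, halogen 1):
  atom 1: F (halogen, monovalent) → 0 H
  atom 2: C, bond orders sum to 4 (valence 4) → 0 H
  atom 3: F (halogen, monovalent) → 0 H
  atom 4: F (halogen, monovalent) → 0 H
  atom 5: C, bond orders sum to 4 (valence 4) → 0 H
  atom 6: C, bond orders sum to 4 (valence 4) → 0 H
  atom 7: O, bond orders sum to 1 (valence 2) → 1 H
  atom 8: C, bond orders sum to 4 (valence 4) → 0 H
  atom 9: S, bond orders sum to 1 (valence 2) → 1 H
  atom 10: C, bond orders sum to 4 (valence 4) → 0 H
  atom 11: O, bond orders sum to 1 (valence 2) → 1 H
  atom 12: N, bond orders sum to 2 (valence 3) → 1 H
Totals → C:5, H:4, F:3, N:1, O:2, S:1.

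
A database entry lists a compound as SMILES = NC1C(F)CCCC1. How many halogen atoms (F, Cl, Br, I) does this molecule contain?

1

Halogen atoms appear at heavy-atom position 4 (1×F).
Other groups present: 1 primary amine.
Halogen count: 1.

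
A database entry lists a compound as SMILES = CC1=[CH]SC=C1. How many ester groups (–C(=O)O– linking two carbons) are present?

0

Scan the SMILES for the ester motif — none present.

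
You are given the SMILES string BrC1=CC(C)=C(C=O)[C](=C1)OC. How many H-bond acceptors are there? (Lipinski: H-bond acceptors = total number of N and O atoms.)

N atoms: 0; O atoms: 2.
Lipinski HBA = 0 + 2 = 2.

2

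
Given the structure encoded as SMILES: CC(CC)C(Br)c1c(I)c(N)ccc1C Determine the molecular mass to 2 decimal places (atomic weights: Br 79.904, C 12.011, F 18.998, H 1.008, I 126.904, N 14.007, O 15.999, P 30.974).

382.08 g/mol

First, the molecular formula is C12H17BrIN (counting implicit H from valence).
  Br: 1 × 79.904 = 79.904
  C: 12 × 12.011 = 144.132
  H: 17 × 1.008 = 17.136
  I: 1 × 126.904 = 126.904
  N: 1 × 14.007 = 14.007
Sum: 1×79.904 + 12×12.011 + 17×1.008 + 1×126.904 + 1×14.007 = 382.083 → 382.08 g/mol.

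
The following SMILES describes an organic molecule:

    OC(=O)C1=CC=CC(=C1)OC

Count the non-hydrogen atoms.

Every atom symbol written in the SMILES (organic subset) is one heavy atom; implicit H are not written.
Heavy atoms by element → C:8, O:3.
Total: 11.

11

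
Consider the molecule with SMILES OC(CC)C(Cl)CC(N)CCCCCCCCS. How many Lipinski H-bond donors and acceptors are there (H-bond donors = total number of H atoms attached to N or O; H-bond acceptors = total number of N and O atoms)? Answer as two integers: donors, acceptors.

Donors: find every N or O and count the H atoms it carries.
  atom 1 (O): bond orders sum to 1 → 1 H
  atom 9 (N): bond orders sum to 1 → 2 H
Lipinski HBD = 3.
Acceptors: N atoms = 1, O atoms = 1 → HBA = 2.

3, 2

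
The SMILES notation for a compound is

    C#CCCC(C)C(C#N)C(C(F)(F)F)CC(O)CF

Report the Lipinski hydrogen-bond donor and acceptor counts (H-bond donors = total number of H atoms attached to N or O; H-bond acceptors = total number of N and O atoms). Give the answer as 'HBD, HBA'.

1, 2

Donors: find every N or O and count the H atoms it carries.
  atom 9 (N): bond orders sum to 3 → 0 H
  atom 17 (O): bond orders sum to 1 → 1 H
Lipinski HBD = 1.
Acceptors: N atoms = 1, O atoms = 1 → HBA = 2.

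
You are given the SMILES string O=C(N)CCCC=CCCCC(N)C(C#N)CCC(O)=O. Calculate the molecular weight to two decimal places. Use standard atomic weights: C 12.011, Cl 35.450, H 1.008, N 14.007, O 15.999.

First, the molecular formula is C15H25N3O3 (counting implicit H from valence).
  C: 15 × 12.011 = 180.165
  H: 25 × 1.008 = 25.200
  N: 3 × 14.007 = 42.021
  O: 3 × 15.999 = 47.997
Sum: 15×12.011 + 25×1.008 + 3×14.007 + 3×15.999 = 295.383 → 295.38 g/mol.

295.38 g/mol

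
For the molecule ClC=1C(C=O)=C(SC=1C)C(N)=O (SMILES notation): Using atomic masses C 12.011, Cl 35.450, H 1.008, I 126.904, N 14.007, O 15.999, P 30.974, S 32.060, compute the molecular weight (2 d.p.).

203.64 g/mol

First, the molecular formula is C7H6ClNO2S (counting implicit H from valence).
  C: 7 × 12.011 = 84.077
  Cl: 1 × 35.450 = 35.450
  H: 6 × 1.008 = 6.048
  N: 1 × 14.007 = 14.007
  O: 2 × 15.999 = 31.998
  S: 1 × 32.060 = 32.060
Sum: 7×12.011 + 1×35.450 + 6×1.008 + 1×14.007 + 2×15.999 + 1×32.060 = 203.640 → 203.64 g/mol.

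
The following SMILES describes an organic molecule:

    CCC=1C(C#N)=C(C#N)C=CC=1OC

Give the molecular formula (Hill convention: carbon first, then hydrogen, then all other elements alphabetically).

C11H10N2O

Walk through each heavy atom and fill implicit hydrogens from standard valence (C 4, N 3, O 2, S 2, halogen 1):
  atom 1: C, bond orders sum to 1 (valence 4) → 3 H
  atom 2: C, bond orders sum to 2 (valence 4) → 2 H
  atom 3: C, bond orders sum to 4 (valence 4) → 0 H
  atom 4: C, bond orders sum to 4 (valence 4) → 0 H
  atom 5: C, bond orders sum to 4 (valence 4) → 0 H
  atom 6: N, bond orders sum to 3 (valence 3) → 0 H
  atom 7: C, bond orders sum to 4 (valence 4) → 0 H
  atom 8: C, bond orders sum to 4 (valence 4) → 0 H
  atom 9: N, bond orders sum to 3 (valence 3) → 0 H
  atom 10: C, bond orders sum to 3 (valence 4) → 1 H
  atom 11: C, bond orders sum to 3 (valence 4) → 1 H
  atom 12: C, bond orders sum to 4 (valence 4) → 0 H
  atom 13: O, bond orders sum to 2 (valence 2) → 0 H
  atom 14: C, bond orders sum to 1 (valence 4) → 3 H
Totals → C:11, H:10, N:2, O:1.
In Hill order: C11H10N2O.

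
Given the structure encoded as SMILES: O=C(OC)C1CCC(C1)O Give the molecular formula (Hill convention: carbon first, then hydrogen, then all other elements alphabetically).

C7H12O3

Walk through each heavy atom and fill implicit hydrogens from standard valence (C 4, N 3, O 2, S 2, halogen 1):
  atom 1: O, bond orders sum to 2 (valence 2) → 0 H
  atom 2: C, bond orders sum to 4 (valence 4) → 0 H
  atom 3: O, bond orders sum to 2 (valence 2) → 0 H
  atom 4: C, bond orders sum to 1 (valence 4) → 3 H
  atom 5: C, bond orders sum to 3 (valence 4) → 1 H
  atom 6: C, bond orders sum to 2 (valence 4) → 2 H
  atom 7: C, bond orders sum to 2 (valence 4) → 2 H
  atom 8: C, bond orders sum to 3 (valence 4) → 1 H
  atom 9: C, bond orders sum to 2 (valence 4) → 2 H
  atom 10: O, bond orders sum to 1 (valence 2) → 1 H
Totals → C:7, H:12, O:3.
In Hill order: C7H12O3.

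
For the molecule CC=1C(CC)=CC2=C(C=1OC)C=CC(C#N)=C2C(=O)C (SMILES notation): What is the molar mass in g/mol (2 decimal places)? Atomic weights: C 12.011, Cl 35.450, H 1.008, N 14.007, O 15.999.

267.33 g/mol

First, the molecular formula is C17H17NO2 (counting implicit H from valence).
  C: 17 × 12.011 = 204.187
  H: 17 × 1.008 = 17.136
  N: 1 × 14.007 = 14.007
  O: 2 × 15.999 = 31.998
Sum: 17×12.011 + 17×1.008 + 1×14.007 + 2×15.999 = 267.328 → 267.33 g/mol.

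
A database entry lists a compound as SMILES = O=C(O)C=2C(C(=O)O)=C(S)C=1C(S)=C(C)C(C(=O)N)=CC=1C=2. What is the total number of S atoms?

2

Scan the SMILES for S atoms (remember two-letter symbols like Cl and Br are single atoms).
Sulfur count: 2.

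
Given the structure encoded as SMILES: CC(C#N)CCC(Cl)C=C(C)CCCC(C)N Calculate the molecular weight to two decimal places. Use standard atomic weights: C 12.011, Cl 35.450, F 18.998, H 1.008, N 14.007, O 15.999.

256.82 g/mol

First, the molecular formula is C14H25ClN2 (counting implicit H from valence).
  C: 14 × 12.011 = 168.154
  Cl: 1 × 35.450 = 35.450
  H: 25 × 1.008 = 25.200
  N: 2 × 14.007 = 28.014
Sum: 14×12.011 + 1×35.450 + 25×1.008 + 2×14.007 = 256.818 → 256.82 g/mol.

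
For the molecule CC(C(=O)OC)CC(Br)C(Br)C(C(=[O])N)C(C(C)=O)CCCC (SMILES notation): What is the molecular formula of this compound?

Walk through each heavy atom and fill implicit hydrogens from standard valence (C 4, N 3, O 2, S 2, halogen 1):
  atom 1: C, bond orders sum to 1 (valence 4) → 3 H
  atom 2: C, bond orders sum to 3 (valence 4) → 1 H
  atom 3: C, bond orders sum to 4 (valence 4) → 0 H
  atom 4: O, bond orders sum to 2 (valence 2) → 0 H
  atom 5: O, bond orders sum to 2 (valence 2) → 0 H
  atom 6: C, bond orders sum to 1 (valence 4) → 3 H
  atom 7: C, bond orders sum to 2 (valence 4) → 2 H
  atom 8: C, bond orders sum to 3 (valence 4) → 1 H
  atom 9: Br (halogen, monovalent) → 0 H
  atom 10: C, bond orders sum to 3 (valence 4) → 1 H
  atom 11: Br (halogen, monovalent) → 0 H
  atom 12: C, bond orders sum to 3 (valence 4) → 1 H
  atom 13: C, bond orders sum to 4 (valence 4) → 0 H
  atom 14: O with explicit H count 0
  atom 15: N, bond orders sum to 1 (valence 3) → 2 H
  atom 16: C, bond orders sum to 3 (valence 4) → 1 H
  atom 17: C, bond orders sum to 4 (valence 4) → 0 H
  atom 18: C, bond orders sum to 1 (valence 4) → 3 H
  atom 19: O, bond orders sum to 2 (valence 2) → 0 H
  atom 20: C, bond orders sum to 2 (valence 4) → 2 H
  atom 21: C, bond orders sum to 2 (valence 4) → 2 H
  atom 22: C, bond orders sum to 2 (valence 4) → 2 H
  atom 23: C, bond orders sum to 1 (valence 4) → 3 H
Totals → C:16, H:27, Br:2, N:1, O:4.
In Hill order: C16H27Br2NO4.

C16H27Br2NO4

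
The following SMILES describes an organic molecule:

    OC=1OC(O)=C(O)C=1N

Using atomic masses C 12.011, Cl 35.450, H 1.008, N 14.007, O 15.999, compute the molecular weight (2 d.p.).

131.09 g/mol

First, the molecular formula is C4H5NO4 (counting implicit H from valence).
  C: 4 × 12.011 = 48.044
  H: 5 × 1.008 = 5.040
  N: 1 × 14.007 = 14.007
  O: 4 × 15.999 = 63.996
Sum: 4×12.011 + 5×1.008 + 1×14.007 + 4×15.999 = 131.087 → 131.09 g/mol.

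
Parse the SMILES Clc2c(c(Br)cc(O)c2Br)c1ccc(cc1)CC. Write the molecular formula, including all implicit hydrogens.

C14H11Br2ClO

Walk through each heavy atom and fill implicit hydrogens from standard valence (C 4, N 3, O 2, S 2, halogen 1); for lowercase aromatic atoms, an aromatic c carries 1 H when it has two neighbours and 0 H with three, and aromatic n carries 0 H:
  atom 1: Cl (halogen, monovalent) → 0 H
  atom 2: aromatic c, 3 neighbours → 0 H
  atom 3: aromatic c, 3 neighbours → 0 H
  atom 4: aromatic c, 3 neighbours → 0 H
  atom 5: Br (halogen, monovalent) → 0 H
  atom 6: aromatic c, 2 neighbours → 1 H
  atom 7: aromatic c, 3 neighbours → 0 H
  atom 8: O, bond orders sum to 1 (valence 2) → 1 H
  atom 9: aromatic c, 3 neighbours → 0 H
  atom 10: Br (halogen, monovalent) → 0 H
  atom 11: aromatic c, 3 neighbours → 0 H
  atom 12: aromatic c, 2 neighbours → 1 H
  atom 13: aromatic c, 2 neighbours → 1 H
  atom 14: aromatic c, 3 neighbours → 0 H
  atom 15: aromatic c, 2 neighbours → 1 H
  atom 16: aromatic c, 2 neighbours → 1 H
  atom 17: C, bond orders sum to 2 (valence 4) → 2 H
  atom 18: C, bond orders sum to 1 (valence 4) → 3 H
Totals → C:14, H:11, Br:2, Cl:1, O:1.
In Hill order: C14H11Br2ClO.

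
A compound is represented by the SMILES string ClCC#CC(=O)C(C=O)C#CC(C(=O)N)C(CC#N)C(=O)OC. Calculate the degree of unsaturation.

Degree of unsaturation = (number of rings) + (number of π bonds).
Ring closures in the SMILES: 0.
π bonds: 4 double bonds (each 1 DoU), 3 triple bonds (each 2 DoU) → 10 DoU from unsaturation.
Total DoU = 0 + 10 = 10.

10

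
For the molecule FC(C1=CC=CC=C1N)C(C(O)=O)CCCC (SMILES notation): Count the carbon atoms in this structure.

Count every carbon token in the SMILES (each C, including those in ring-closure positions and inside branches).
Carbon count: 13.

13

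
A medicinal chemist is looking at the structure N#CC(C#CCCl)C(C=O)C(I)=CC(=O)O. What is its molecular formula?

C10H7ClINO3

Walk through each heavy atom and fill implicit hydrogens from standard valence (C 4, N 3, O 2, S 2, halogen 1):
  atom 1: N, bond orders sum to 3 (valence 3) → 0 H
  atom 2: C, bond orders sum to 4 (valence 4) → 0 H
  atom 3: C, bond orders sum to 3 (valence 4) → 1 H
  atom 4: C, bond orders sum to 4 (valence 4) → 0 H
  atom 5: C, bond orders sum to 4 (valence 4) → 0 H
  atom 6: C, bond orders sum to 2 (valence 4) → 2 H
  atom 7: Cl (halogen, monovalent) → 0 H
  atom 8: C, bond orders sum to 3 (valence 4) → 1 H
  atom 9: C, bond orders sum to 3 (valence 4) → 1 H
  atom 10: O, bond orders sum to 2 (valence 2) → 0 H
  atom 11: C, bond orders sum to 4 (valence 4) → 0 H
  atom 12: I (halogen, monovalent) → 0 H
  atom 13: C, bond orders sum to 3 (valence 4) → 1 H
  atom 14: C, bond orders sum to 4 (valence 4) → 0 H
  atom 15: O, bond orders sum to 2 (valence 2) → 0 H
  atom 16: O, bond orders sum to 1 (valence 2) → 1 H
Totals → C:10, H:7, Cl:1, I:1, N:1, O:3.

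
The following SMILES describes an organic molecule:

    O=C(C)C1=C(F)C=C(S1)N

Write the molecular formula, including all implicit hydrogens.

Walk through each heavy atom and fill implicit hydrogens from standard valence (C 4, N 3, O 2, S 2, halogen 1):
  atom 1: O, bond orders sum to 2 (valence 2) → 0 H
  atom 2: C, bond orders sum to 4 (valence 4) → 0 H
  atom 3: C, bond orders sum to 1 (valence 4) → 3 H
  atom 4: C, bond orders sum to 4 (valence 4) → 0 H
  atom 5: C, bond orders sum to 4 (valence 4) → 0 H
  atom 6: F (halogen, monovalent) → 0 H
  atom 7: C, bond orders sum to 3 (valence 4) → 1 H
  atom 8: C, bond orders sum to 4 (valence 4) → 0 H
  atom 9: S, bond orders sum to 2 (valence 2) → 0 H
  atom 10: N, bond orders sum to 1 (valence 3) → 2 H
Totals → C:6, H:6, F:1, N:1, O:1, S:1.

C6H6FNOS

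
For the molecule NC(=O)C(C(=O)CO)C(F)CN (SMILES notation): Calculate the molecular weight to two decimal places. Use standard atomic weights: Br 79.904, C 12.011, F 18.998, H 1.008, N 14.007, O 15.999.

178.16 g/mol

First, the molecular formula is C6H11FN2O3 (counting implicit H from valence).
  C: 6 × 12.011 = 72.066
  F: 1 × 18.998 = 18.998
  H: 11 × 1.008 = 11.088
  N: 2 × 14.007 = 28.014
  O: 3 × 15.999 = 47.997
Sum: 6×12.011 + 1×18.998 + 11×1.008 + 2×14.007 + 3×15.999 = 178.163 → 178.16 g/mol.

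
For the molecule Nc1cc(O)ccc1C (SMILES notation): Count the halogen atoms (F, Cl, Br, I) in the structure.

0

Scan the SMILES for the halogen motif — none present.
Groups that are present: 1 hydroxyl, 1 primary amine.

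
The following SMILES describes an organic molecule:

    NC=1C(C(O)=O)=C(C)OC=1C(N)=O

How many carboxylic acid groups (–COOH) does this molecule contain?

1

The carboxylic acid motif appears at heavy-atom position 4 in the SMILES.
Other groups present: 1 amide, 1 primary amine.
Carboxylic acid count: 1.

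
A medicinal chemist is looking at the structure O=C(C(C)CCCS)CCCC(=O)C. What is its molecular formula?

C11H20O2S

Walk through each heavy atom and fill implicit hydrogens from standard valence (C 4, N 3, O 2, S 2, halogen 1):
  atom 1: O, bond orders sum to 2 (valence 2) → 0 H
  atom 2: C, bond orders sum to 4 (valence 4) → 0 H
  atom 3: C, bond orders sum to 3 (valence 4) → 1 H
  atom 4: C, bond orders sum to 1 (valence 4) → 3 H
  atom 5: C, bond orders sum to 2 (valence 4) → 2 H
  atom 6: C, bond orders sum to 2 (valence 4) → 2 H
  atom 7: C, bond orders sum to 2 (valence 4) → 2 H
  atom 8: S, bond orders sum to 1 (valence 2) → 1 H
  atom 9: C, bond orders sum to 2 (valence 4) → 2 H
  atom 10: C, bond orders sum to 2 (valence 4) → 2 H
  atom 11: C, bond orders sum to 2 (valence 4) → 2 H
  atom 12: C, bond orders sum to 4 (valence 4) → 0 H
  atom 13: O, bond orders sum to 2 (valence 2) → 0 H
  atom 14: C, bond orders sum to 1 (valence 4) → 3 H
Totals → C:11, H:20, O:2, S:1.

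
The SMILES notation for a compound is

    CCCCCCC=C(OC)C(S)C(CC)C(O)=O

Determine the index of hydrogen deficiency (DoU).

2

Molecular formula: C14H26O3S.
DoU = (2C + 2 + N − H − X) / 2, where X is the halogen count and O/S are ignored.
    = (2·14 + 2 + 0 − 26 − 0) / 2 = 4 / 2 = 2.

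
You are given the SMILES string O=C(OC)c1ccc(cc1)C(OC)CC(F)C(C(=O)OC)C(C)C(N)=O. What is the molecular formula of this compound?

Walk through each heavy atom and fill implicit hydrogens from standard valence (C 4, N 3, O 2, S 2, halogen 1); for lowercase aromatic atoms, an aromatic c carries 1 H when it has two neighbours and 0 H with three, and aromatic n carries 0 H:
  atom 1: O, bond orders sum to 2 (valence 2) → 0 H
  atom 2: C, bond orders sum to 4 (valence 4) → 0 H
  atom 3: O, bond orders sum to 2 (valence 2) → 0 H
  atom 4: C, bond orders sum to 1 (valence 4) → 3 H
  atom 5: aromatic c, 3 neighbours → 0 H
  atom 6: aromatic c, 2 neighbours → 1 H
  atom 7: aromatic c, 2 neighbours → 1 H
  atom 8: aromatic c, 3 neighbours → 0 H
  atom 9: aromatic c, 2 neighbours → 1 H
  atom 10: aromatic c, 2 neighbours → 1 H
  atom 11: C, bond orders sum to 3 (valence 4) → 1 H
  atom 12: O, bond orders sum to 2 (valence 2) → 0 H
  atom 13: C, bond orders sum to 1 (valence 4) → 3 H
  atom 14: C, bond orders sum to 2 (valence 4) → 2 H
  atom 15: C, bond orders sum to 3 (valence 4) → 1 H
  atom 16: F (halogen, monovalent) → 0 H
  atom 17: C, bond orders sum to 3 (valence 4) → 1 H
  atom 18: C, bond orders sum to 4 (valence 4) → 0 H
  atom 19: O, bond orders sum to 2 (valence 2) → 0 H
  atom 20: O, bond orders sum to 2 (valence 2) → 0 H
  atom 21: C, bond orders sum to 1 (valence 4) → 3 H
  atom 22: C, bond orders sum to 3 (valence 4) → 1 H
  atom 23: C, bond orders sum to 1 (valence 4) → 3 H
  atom 24: C, bond orders sum to 4 (valence 4) → 0 H
  atom 25: N, bond orders sum to 1 (valence 3) → 2 H
  atom 26: O, bond orders sum to 2 (valence 2) → 0 H
Totals → C:18, H:24, F:1, N:1, O:6.
In Hill order: C18H24FNO6.

C18H24FNO6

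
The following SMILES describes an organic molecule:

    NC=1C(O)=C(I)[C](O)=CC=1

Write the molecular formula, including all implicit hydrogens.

C6H6INO2

Walk through each heavy atom and fill implicit hydrogens from standard valence (C 4, N 3, O 2, S 2, halogen 1):
  atom 1: N, bond orders sum to 1 (valence 3) → 2 H
  atom 2: C, bond orders sum to 4 (valence 4) → 0 H
  atom 3: C, bond orders sum to 4 (valence 4) → 0 H
  atom 4: O, bond orders sum to 1 (valence 2) → 1 H
  atom 5: C, bond orders sum to 4 (valence 4) → 0 H
  atom 6: I (halogen, monovalent) → 0 H
  atom 7: C with explicit H count 0
  atom 8: O, bond orders sum to 1 (valence 2) → 1 H
  atom 9: C, bond orders sum to 3 (valence 4) → 1 H
  atom 10: C, bond orders sum to 3 (valence 4) → 1 H
Totals → C:6, H:6, I:1, N:1, O:2.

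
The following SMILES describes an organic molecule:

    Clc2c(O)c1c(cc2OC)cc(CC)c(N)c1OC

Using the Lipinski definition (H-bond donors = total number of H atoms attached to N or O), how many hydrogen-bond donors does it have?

Donors: find every N or O and count the H atoms it carries.
  atom 4 (O): bond orders sum to 1 → 1 H
  atom 9 (O): bond orders sum to 2 → 0 H
  atom 16 (N): bond orders sum to 1 → 2 H
  atom 18 (O): bond orders sum to 2 → 0 H
Lipinski HBD = 3.

3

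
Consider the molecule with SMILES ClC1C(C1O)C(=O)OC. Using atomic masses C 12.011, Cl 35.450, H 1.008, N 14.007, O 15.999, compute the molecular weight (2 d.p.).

First, the molecular formula is C5H7ClO3 (counting implicit H from valence).
  C: 5 × 12.011 = 60.055
  Cl: 1 × 35.450 = 35.450
  H: 7 × 1.008 = 7.056
  O: 3 × 15.999 = 47.997
Sum: 5×12.011 + 1×35.450 + 7×1.008 + 3×15.999 = 150.558 → 150.56 g/mol.

150.56 g/mol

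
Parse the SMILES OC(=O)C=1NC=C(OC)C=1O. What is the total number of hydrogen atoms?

7

Walk through each heavy atom and fill implicit hydrogens from standard valence (C 4, N 3, O 2, S 2, halogen 1):
  atom 1: O, bond orders sum to 1 (valence 2) → 1 H
  atom 2: C, bond orders sum to 4 (valence 4) → 0 H
  atom 3: O, bond orders sum to 2 (valence 2) → 0 H
  atom 4: C, bond orders sum to 4 (valence 4) → 0 H
  atom 5: N, bond orders sum to 2 (valence 3) → 1 H
  atom 6: C, bond orders sum to 3 (valence 4) → 1 H
  atom 7: C, bond orders sum to 4 (valence 4) → 0 H
  atom 8: O, bond orders sum to 2 (valence 2) → 0 H
  atom 9: C, bond orders sum to 1 (valence 4) → 3 H
  atom 10: C, bond orders sum to 4 (valence 4) → 0 H
  atom 11: O, bond orders sum to 1 (valence 2) → 1 H
Total hydrogens: 7.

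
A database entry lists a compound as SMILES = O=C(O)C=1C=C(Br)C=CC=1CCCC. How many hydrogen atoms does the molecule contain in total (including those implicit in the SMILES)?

Walk through each heavy atom and fill implicit hydrogens from standard valence (C 4, N 3, O 2, S 2, halogen 1):
  atom 1: O, bond orders sum to 2 (valence 2) → 0 H
  atom 2: C, bond orders sum to 4 (valence 4) → 0 H
  atom 3: O, bond orders sum to 1 (valence 2) → 1 H
  atom 4: C, bond orders sum to 4 (valence 4) → 0 H
  atom 5: C, bond orders sum to 3 (valence 4) → 1 H
  atom 6: C, bond orders sum to 4 (valence 4) → 0 H
  atom 7: Br (halogen, monovalent) → 0 H
  atom 8: C, bond orders sum to 3 (valence 4) → 1 H
  atom 9: C, bond orders sum to 3 (valence 4) → 1 H
  atom 10: C, bond orders sum to 4 (valence 4) → 0 H
  atom 11: C, bond orders sum to 2 (valence 4) → 2 H
  atom 12: C, bond orders sum to 2 (valence 4) → 2 H
  atom 13: C, bond orders sum to 2 (valence 4) → 2 H
  atom 14: C, bond orders sum to 1 (valence 4) → 3 H
Total hydrogens: 13.

13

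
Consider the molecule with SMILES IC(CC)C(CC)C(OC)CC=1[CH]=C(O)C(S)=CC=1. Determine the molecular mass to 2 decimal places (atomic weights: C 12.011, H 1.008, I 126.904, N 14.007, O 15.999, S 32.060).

394.31 g/mol

First, the molecular formula is C15H23IO2S (counting implicit H from valence).
  C: 15 × 12.011 = 180.165
  H: 23 × 1.008 = 23.184
  I: 1 × 126.904 = 126.904
  O: 2 × 15.999 = 31.998
  S: 1 × 32.060 = 32.060
Sum: 15×12.011 + 23×1.008 + 1×126.904 + 2×15.999 + 1×32.060 = 394.311 → 394.31 g/mol.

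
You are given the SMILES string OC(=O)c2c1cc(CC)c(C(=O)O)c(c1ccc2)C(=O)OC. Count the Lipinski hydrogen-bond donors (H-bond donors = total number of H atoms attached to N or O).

2

Donors: find every N or O and count the H atoms it carries.
  atom 1 (O): bond orders sum to 1 → 1 H
  atom 3 (O): bond orders sum to 2 → 0 H
  atom 12 (O): bond orders sum to 2 → 0 H
  atom 13 (O): bond orders sum to 1 → 1 H
  atom 20 (O): bond orders sum to 2 → 0 H
  atom 21 (O): bond orders sum to 2 → 0 H
Lipinski HBD = 2.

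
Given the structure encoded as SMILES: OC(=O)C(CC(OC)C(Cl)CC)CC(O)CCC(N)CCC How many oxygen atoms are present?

Scan the SMILES for O atoms (remember two-letter symbols like Cl and Br are single atoms).
Oxygen count: 4.

4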